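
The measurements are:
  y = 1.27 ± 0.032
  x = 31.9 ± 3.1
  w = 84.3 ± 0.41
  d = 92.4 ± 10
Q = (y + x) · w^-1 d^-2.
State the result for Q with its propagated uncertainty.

(4.61 ± 1.09) × 10^-5

Let u = y + x = 33.2. δu = √(δy² + δx²) = √(0.00102 + 9.61) = 3.10, so δu/u = 0.0935.
Q is then a monomial in u, w, d:
δQ/Q = √((δu/u)² + (-1·δw/w)² + (-2·δd/d)²) = √(0.00874 + 2.37e-05 + 0.0469) = 0.236
Q = 4.61e-05, so δQ = 0.236 × 4.61e-05 = 1.09e-05.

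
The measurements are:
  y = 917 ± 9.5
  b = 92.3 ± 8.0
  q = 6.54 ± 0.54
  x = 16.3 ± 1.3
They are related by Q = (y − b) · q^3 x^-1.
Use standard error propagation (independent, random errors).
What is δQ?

Let u = y − b = 825. δu = √(δy² + δb²) = √(90.2 + 64.0) = 12.4, so δu/u = 0.0151.
Q is then a monomial in u, q, x:
δQ/Q = √((δu/u)² + (3·δq/q)² + (-1·δx/x)²) = √(0.000227 + 0.0614 + 0.00636) = 0.261
Q = 14200, so δQ = 0.261 × 14200 = 3690.

3690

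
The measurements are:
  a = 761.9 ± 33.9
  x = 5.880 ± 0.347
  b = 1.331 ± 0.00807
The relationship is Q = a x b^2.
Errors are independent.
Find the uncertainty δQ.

594

Q is a product of powers, so relative uncertainties combine in quadrature:
  (1·δa/a)² = (1×0.0445)² = 0.00198;  (1·δx/x)² = (1×0.0590)² = 0.00348;  (2·δb/b)² = (2×0.00606)² = 0.000147
δQ/Q = √(0.00561) = 0.0749
Q = 7937, so δQ = 0.0749 × 7937 = 594.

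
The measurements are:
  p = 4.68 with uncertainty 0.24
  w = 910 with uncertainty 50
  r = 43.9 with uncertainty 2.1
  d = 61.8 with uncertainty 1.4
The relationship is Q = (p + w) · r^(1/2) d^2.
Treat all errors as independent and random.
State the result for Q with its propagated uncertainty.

Let u = p + w = 915. δu = √(δp² + δw²) = √(0.0576 + 2500) = 50.0, so δu/u = 0.0547.
Q is then a monomial in u, r, d:
δQ/Q = √((δu/u)² + (½·δr/r)² + (2·δd/d)²) = √(0.00299 + 0.000572 + 0.00205) = 0.0749
Q = 2.31e+07, so δQ = 0.0749 × 2.31e+07 = 1.73e+06.

(2.31 ± 0.173) × 10^7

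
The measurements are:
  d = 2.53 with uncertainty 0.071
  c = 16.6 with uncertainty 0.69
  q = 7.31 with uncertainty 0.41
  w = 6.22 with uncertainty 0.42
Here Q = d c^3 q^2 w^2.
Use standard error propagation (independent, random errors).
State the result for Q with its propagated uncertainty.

Each factor contributes (exponent × relative error)² to (δQ/Q)²:
  (1·δd/d)² = (1×0.0281)² = 0.000788;  (3·δc/c)² = (3×0.0416)² = 0.0155;  (2·δq/q)² = (2×0.0561)² = 0.0126;  (2·δw/w)² = (2×0.0675)² = 0.0182
δQ/Q = √(0.0472) = 0.217
Q = 2.39e+07, so δQ = 0.217 × 2.39e+07 = 5.2e+06.

(2.39 ± 0.520) × 10^7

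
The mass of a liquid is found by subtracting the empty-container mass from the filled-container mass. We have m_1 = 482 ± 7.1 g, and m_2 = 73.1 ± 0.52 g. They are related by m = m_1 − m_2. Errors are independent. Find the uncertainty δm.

7.12 g

Sums and differences: (δm)² = Σ (cᵢ δxᵢ)².
  (δm_1)² = 50.4;  (δm_2)² = 0.270
δm = √(50.7) = 7.12 g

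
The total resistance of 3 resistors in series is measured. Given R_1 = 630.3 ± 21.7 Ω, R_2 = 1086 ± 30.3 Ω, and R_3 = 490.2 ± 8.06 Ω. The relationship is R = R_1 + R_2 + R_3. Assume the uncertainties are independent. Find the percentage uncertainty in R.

Sums and differences: (δR)² = Σ (cᵢ δxᵢ)².
  (δR_1)² = 471;  (δR_2)² = 918;  (δR_3)² = 65.0
δR = √(1450) = 38.1 Ω
R = 2206 Ω, so δR/R = 38.1/2206 = 0.0173.

1.73%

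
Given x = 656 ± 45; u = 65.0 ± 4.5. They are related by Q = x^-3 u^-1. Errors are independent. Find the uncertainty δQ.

1.18e-11

For a monomial Q ∝ x^-3, u^-1, fractional errors add in quadrature:
  (-3·δx/x)² = (-3×0.0686)² = 0.0424;  (-1·δu/u)² = (-1×0.0692)² = 0.00479
δQ/Q = √(0.0471) = 0.217
Q = 5.45e-11, so δQ = 0.217 × 5.45e-11 = 1.18e-11.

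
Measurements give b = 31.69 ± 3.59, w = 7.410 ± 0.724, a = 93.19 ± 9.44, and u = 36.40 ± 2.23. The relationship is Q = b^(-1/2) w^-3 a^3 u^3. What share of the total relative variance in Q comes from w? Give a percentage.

(δQ/Q)² = (−½·δb/b)² + (-3·δw/w)² + (3·δa/a)² + (3·δu/u)²
  b term: (-0.5×0.113)² = 0.00321
  w term: (-3×0.0977)² = 0.0859
  a term: (3×0.101)² = 0.0924
  u term: (3×0.0613)² = 0.0338
Total = 0.215. Share from w = 0.0859/0.215 = 0.399.

39.9%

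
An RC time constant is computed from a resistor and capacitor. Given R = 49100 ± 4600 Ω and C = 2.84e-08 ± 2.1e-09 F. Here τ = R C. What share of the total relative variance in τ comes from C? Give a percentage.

38.4%

(δτ/τ)² = (1·δR/R)² + (1·δC/C)²
  R term: (1×0.0937)² = 0.00878
  C term: (1×0.0739)² = 0.00547
Total = 0.0142. Share from C = 0.00547/0.0142 = 0.384.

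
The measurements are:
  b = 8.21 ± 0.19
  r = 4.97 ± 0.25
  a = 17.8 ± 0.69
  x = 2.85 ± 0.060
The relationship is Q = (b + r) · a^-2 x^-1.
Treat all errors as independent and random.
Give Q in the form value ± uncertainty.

0.0146 ± 0.00122

Let u = b + r = 13.2. δu = √(δb² + δr²) = √(0.0361 + 0.0625) = 0.314, so δu/u = 0.0238.
Q is then a monomial in u, a, x:
δQ/Q = √((δu/u)² + (-2·δa/a)² + (-1·δx/x)²) = √(0.000568 + 0.00601 + 0.000443) = 0.0838
Q = 0.0146, so δQ = 0.0838 × 0.0146 = 0.00122.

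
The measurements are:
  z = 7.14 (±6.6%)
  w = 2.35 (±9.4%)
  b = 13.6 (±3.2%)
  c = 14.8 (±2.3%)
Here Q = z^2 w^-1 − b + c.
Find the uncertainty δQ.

Let p = z^2·w^-1 = 21.7. δp/p = √((2·δz/z)² + (-1·δw/w)²) = √(0.0174 + 0.00884) = 0.162, so δp = 3.52.
Q = p − b + c: δQ = √(δp² + δb² + δc²) = √(12.4 + 0.189 + 0.116) = 3.56

3.56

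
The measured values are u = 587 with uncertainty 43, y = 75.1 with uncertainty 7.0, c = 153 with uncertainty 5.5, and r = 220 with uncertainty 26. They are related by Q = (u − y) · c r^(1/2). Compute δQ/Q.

Let w = u − y = 512. δw = √(δu² + δy²) = √(1850 + 49.0) = 43.6, so δw/w = 0.0851.
Q is then a monomial in w, c, r:
δQ/Q = √((δw/w)² + (1·δc/c)² + (½·δr/r)²) = √(0.00724 + 0.00129 + 0.00349) = 0.110

0.110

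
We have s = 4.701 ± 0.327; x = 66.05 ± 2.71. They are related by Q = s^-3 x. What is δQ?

Since Q is a product/quotient, work with relative uncertainties:
  (-3·δs/s)² = (-3×0.0696)² = 0.0435;  (1·δx/x)² = (1×0.0410)² = 0.00168
δQ/Q = √(0.0452) = 0.213
Q = 0.6358, so δQ = 0.213 × 0.6358 = 0.135.

0.135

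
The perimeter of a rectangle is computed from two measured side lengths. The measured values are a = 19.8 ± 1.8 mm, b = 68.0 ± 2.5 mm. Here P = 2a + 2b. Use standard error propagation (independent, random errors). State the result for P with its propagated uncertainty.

176 ± 6.16 mm

Sums and differences: (δP)² = Σ (cᵢ δxᵢ)².
  (2·δa)² = 13.0;  (2·δb)² = 25.0
δP = √(38.0) = 6.16 mm
P = 176 mm.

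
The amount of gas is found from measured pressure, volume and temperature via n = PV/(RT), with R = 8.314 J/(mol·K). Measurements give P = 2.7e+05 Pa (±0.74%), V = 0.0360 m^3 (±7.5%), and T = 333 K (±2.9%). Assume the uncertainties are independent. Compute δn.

n is a product of powers, so relative uncertainties combine in quadrature:
  (1·δP/P)² = (1×0.00740)² = 5.48e-05;  (1·δV/V)² = (1×0.0750)² = 0.00562;  (-1·δT/T)² = (-1×0.0290)² = 0.000841
δn/n = √(0.00652) = 0.0808
n = 3.51 mol, so δn = 0.0808 × 3.51 = 0.284 mol.

0.284 mol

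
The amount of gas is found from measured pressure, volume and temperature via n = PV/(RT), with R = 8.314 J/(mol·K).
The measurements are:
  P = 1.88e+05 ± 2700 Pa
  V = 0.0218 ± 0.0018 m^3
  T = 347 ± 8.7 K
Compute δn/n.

0.0875

n is a product of powers, so relative uncertainties combine in quadrature:
  (1·δP/P)² = (1×0.0144)² = 0.000206;  (1·δV/V)² = (1×0.0826)² = 0.00682;  (-1·δT/T)² = (-1×0.0251)² = 0.000629
δn/n = √(0.00765) = 0.0875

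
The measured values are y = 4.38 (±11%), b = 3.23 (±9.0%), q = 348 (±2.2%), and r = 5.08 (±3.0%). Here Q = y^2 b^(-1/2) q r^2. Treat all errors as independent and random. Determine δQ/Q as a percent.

Since Q is a product/quotient, work with relative uncertainties:
  (2·δy/y)² = (2×0.110)² = 0.0484;  (−½·δb/b)² = (-0.5×0.0900)² = 0.00203;  (1·δq/q)² = (1×0.0220)² = 0.000484;  (2·δr/r)² = (2×0.0300)² = 0.00360
δQ/Q = √(0.0545) = 0.233

23.3%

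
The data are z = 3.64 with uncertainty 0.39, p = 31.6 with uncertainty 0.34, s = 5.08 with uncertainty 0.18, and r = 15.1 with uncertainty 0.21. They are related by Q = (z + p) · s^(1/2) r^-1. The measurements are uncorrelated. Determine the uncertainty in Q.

Let u = z + p = 35.2. δu = √(δz² + δp²) = √(0.152 + 0.116) = 0.517, so δu/u = 0.0147.
Q is then a monomial in u, s, r:
δQ/Q = √((δu/u)² + (½·δs/s)² + (-1·δr/r)²) = √(0.000216 + 0.000314 + 0.000193) = 0.0269
Q = 5.26, so δQ = 0.0269 × 5.26 = 0.141.

0.141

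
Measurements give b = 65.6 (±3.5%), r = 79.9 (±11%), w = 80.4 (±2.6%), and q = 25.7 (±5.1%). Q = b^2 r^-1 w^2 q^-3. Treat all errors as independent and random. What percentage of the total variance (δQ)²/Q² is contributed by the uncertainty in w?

6.27%

(δQ/Q)² = (2·δb/b)² + (-1·δr/r)² + (2·δw/w)² + (-3·δq/q)²
  b term: (2×0.0350)² = 0.00490
  r term: (-1×0.110)² = 0.0121
  w term: (2×0.0260)² = 0.00270
  q term: (-3×0.0510)² = 0.0234
Total = 0.0431. Share from w = 0.00270/0.0431 = 0.0627.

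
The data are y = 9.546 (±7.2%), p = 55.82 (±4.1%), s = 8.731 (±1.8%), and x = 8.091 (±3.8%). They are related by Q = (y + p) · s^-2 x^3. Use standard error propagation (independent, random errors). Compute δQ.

Let u = y + p = 65.37. δu = √(δy² + δp²) = √(0.472 + 5.24) = 2.39, so δu/u = 0.0366.
Q is then a monomial in u, s, x:
δQ/Q = √((δu/u)² + (-2·δs/s)² + (3·δx/x)²) = √(0.00134 + 0.00130 + 0.0130) = 0.125
Q = 454.2, so δQ = 0.125 × 454.2 = 56.8.

56.8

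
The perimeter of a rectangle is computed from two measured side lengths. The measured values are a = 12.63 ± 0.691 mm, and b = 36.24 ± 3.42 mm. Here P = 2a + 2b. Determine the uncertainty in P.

Sums and differences: (δP)² = Σ (cᵢ δxᵢ)².
  (2·δa)² = 1.91;  (2·δb)² = 46.8
δP = √(48.7) = 6.98 mm

6.98 mm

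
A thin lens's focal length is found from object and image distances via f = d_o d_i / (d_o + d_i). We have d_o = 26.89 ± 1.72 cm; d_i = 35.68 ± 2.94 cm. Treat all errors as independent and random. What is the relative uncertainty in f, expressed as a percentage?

5.08%

∂f/∂d_o = (d_i/(d_o+d_i))² = 0.325;  ∂f/∂d_i = (d_o/(d_o+d_i))² = 0.185
δf = √((∂f/∂d_o · δd_o)² + (∂f/∂d_i · δd_i)²) = √(0.313 + 0.295) = 0.780 cm
f = 15.33 cm, so δf/f = 0.780/15.33 = 0.0508.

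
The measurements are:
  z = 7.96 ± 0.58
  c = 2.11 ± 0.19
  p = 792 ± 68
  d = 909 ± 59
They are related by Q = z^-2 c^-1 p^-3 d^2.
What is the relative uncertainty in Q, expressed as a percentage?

Q is a product of powers, so relative uncertainties combine in quadrature:
  (-2·δz/z)² = (-2×0.0729)² = 0.0212;  (-1·δc/c)² = (-1×0.0900)² = 0.00811;  (-3·δp/p)² = (-3×0.0859)² = 0.0663;  (2·δd/d)² = (2×0.0649)² = 0.0169
δQ/Q = √(0.113) = 0.335

33.5%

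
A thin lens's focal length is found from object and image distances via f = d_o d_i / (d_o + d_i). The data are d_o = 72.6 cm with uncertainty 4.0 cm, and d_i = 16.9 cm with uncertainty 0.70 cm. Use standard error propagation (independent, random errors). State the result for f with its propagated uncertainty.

∂f/∂d_o = (d_i/(d_o+d_i))² = 0.0357;  ∂f/∂d_i = (d_o/(d_o+d_i))² = 0.658
δf = √((∂f/∂d_o · δd_o)² + (∂f/∂d_i · δd_i)²) = √(0.0203 + 0.212) = 0.482 cm
f = 13.7 cm.

13.7 ± 0.482 cm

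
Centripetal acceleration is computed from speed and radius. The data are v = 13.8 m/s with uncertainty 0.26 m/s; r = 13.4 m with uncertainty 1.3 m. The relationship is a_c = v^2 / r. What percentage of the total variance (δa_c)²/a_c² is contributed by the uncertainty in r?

86.9%

(δa_c/a_c)² = (2·δv/v)² + (-1·δr/r)²
  v term: (2×0.0188)² = 0.00142
  r term: (-1×0.0970)² = 0.00941
Total = 0.0108. Share from r = 0.00941/0.0108 = 0.869.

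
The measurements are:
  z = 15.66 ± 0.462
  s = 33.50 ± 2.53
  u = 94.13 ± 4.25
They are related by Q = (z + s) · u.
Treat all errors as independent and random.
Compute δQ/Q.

0.0691

Let w = z + s = 49.16. δw = √(δz² + δs²) = √(0.213 + 6.40) = 2.57, so δw/w = 0.0523.
Q is then a monomial in w, u:
δQ/Q = √((δw/w)² + (1·δu/u)²) = √(0.00274 + 0.00204) = 0.0691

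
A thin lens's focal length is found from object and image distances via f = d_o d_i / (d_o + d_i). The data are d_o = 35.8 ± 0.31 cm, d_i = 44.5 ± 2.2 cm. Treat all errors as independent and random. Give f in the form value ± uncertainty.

∂f/∂d_o = (d_i/(d_o+d_i))² = 0.307;  ∂f/∂d_i = (d_o/(d_o+d_i))² = 0.199
δf = √((∂f/∂d_o · δd_o)² + (∂f/∂d_i · δd_i)²) = √(0.00906 + 0.191) = 0.448 cm
f = 19.8 cm.

19.8 ± 0.448 cm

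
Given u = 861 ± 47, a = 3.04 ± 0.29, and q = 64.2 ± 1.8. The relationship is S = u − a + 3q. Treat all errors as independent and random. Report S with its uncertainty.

1050 ± 47.3

Each term contributes (cᵢ δxᵢ)² to (δS)²:
  (δu)² = 2210;  (δa)² = 0.0841;  (3·δq)² = 29.2
δS = √(2240) = 47.3
S = 1050.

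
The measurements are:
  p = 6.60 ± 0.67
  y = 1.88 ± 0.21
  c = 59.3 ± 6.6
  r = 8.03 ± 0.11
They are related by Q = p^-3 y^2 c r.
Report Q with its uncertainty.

Each factor contributes (exponent × relative error)² to (δQ/Q)²:
  (-3·δp/p)² = (-3×0.102)² = 0.0927;  (2·δy/y)² = (2×0.112)² = 0.0499;  (1·δc/c)² = (1×0.111)² = 0.0124;  (1·δr/r)² = (1×0.0137)² = 0.000188
δQ/Q = √(0.155) = 0.394
Q = 5.85, so δQ = 0.394 × 5.85 = 2.31.

5.85 ± 2.31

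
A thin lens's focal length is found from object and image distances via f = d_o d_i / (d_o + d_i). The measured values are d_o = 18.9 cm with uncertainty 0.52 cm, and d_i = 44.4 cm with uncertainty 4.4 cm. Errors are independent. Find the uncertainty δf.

∂f/∂d_o = (d_i/(d_o+d_i))² = 0.492;  ∂f/∂d_i = (d_o/(d_o+d_i))² = 0.0891
δf = √((∂f/∂d_o · δd_o)² + (∂f/∂d_i · δd_i)²) = √(0.0655 + 0.154) = 0.468 cm

0.468 cm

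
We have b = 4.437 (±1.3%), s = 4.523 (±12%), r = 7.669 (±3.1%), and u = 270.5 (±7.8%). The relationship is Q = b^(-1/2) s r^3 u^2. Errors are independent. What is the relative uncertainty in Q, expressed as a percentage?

Relative error in a monomial: (δQ/Q)² = Σ (nᵢ · δxᵢ/xᵢ)².
  (−½·δb/b)² = (-0.5×0.0130)² = 4.23e-05;  (1·δs/s)² = (1×0.120)² = 0.0144;  (3·δr/r)² = (3×0.0310)² = 0.00865;  (2·δu/u)² = (2×0.0780)² = 0.0243
δQ/Q = √(0.0474) = 0.218

21.8%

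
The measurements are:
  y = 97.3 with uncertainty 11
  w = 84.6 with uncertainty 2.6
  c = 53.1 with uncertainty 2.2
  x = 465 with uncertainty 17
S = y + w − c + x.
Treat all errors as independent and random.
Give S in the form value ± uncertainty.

594 ± 20.5

For a sum/difference, combine absolute errors in quadrature:
  (δy)² = 121;  (δw)² = 6.76;  (δc)² = 4.84;  (δx)² = 289
δS = √(422) = 20.5
S = 594.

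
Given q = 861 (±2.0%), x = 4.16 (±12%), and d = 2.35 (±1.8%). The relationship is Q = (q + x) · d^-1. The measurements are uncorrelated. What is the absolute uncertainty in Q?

9.88

Let u = q + x = 865. δu = √(δq² + δx²) = √(297 + 0.249) = 17.2, so δu/u = 0.0199.
Q is then a monomial in u, d:
δQ/Q = √((δu/u)² + (-1·δd/d)²) = √(0.000396 + 0.000324) = 0.0268
Q = 368, so δQ = 0.0268 × 368 = 9.88.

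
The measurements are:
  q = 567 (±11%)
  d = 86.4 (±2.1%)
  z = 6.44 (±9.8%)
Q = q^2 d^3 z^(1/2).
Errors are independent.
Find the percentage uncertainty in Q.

Since Q is a product/quotient, work with relative uncertainties:
  (2·δq/q)² = (2×0.110)² = 0.0484;  (3·δd/d)² = (3×0.0210)² = 0.00397;  (½·δz/z)² = (0.5×0.0980)² = 0.00240
δQ/Q = √(0.0548) = 0.234

23.4%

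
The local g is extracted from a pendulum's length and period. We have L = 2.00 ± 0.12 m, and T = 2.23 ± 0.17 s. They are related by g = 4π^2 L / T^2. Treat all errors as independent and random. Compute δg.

2.60 m/s^2

Each factor contributes (exponent × relative error)² to (δg/g)²:
  (1·δL/L)² = (1×0.0600)² = 0.00360;  (-2·δT/T)² = (-2×0.0762)² = 0.0232
δg/g = √(0.0268) = 0.164
g = 15.9 m/s^2, so δg = 0.164 × 15.9 = 2.60 m/s^2.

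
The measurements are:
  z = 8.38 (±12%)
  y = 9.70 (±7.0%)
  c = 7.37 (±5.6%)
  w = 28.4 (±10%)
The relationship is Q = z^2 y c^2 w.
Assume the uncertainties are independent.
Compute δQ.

3.06e+05

Relative error in a monomial: (δQ/Q)² = Σ (nᵢ · δxᵢ/xᵢ)².
  (2·δz/z)² = (2×0.120)² = 0.0576;  (1·δy/y)² = (1×0.0700)² = 0.00490;  (2·δc/c)² = (2×0.0560)² = 0.0125;  (1·δw/w)² = (1×0.100)² = 0.0100
δQ/Q = √(0.0850) = 0.292
Q = 1.05e+06, so δQ = 0.292 × 1.05e+06 = 3.06e+05.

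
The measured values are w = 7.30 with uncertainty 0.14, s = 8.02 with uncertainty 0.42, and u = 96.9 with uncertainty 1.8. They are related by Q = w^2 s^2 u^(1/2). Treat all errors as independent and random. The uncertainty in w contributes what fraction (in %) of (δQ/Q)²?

(δQ/Q)² = (2·δw/w)² + (2·δs/s)² + (½·δu/u)²
  w term: (2×0.0192)² = 0.00147
  s term: (2×0.0524)² = 0.0110
  u term: (0.5×0.0186)² = 8.63e-05
Total = 0.0125. Share from w = 0.00147/0.0125 = 0.117.

11.7%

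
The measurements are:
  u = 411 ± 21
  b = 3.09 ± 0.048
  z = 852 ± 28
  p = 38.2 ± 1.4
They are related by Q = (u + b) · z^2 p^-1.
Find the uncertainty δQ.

Let w = u + b = 414. δw = √(δu² + δb²) = √(441 + 0.00230) = 21.0, so δw/w = 0.0507.
Q is then a monomial in w, z, p:
δQ/Q = √((δw/w)² + (2·δz/z)² + (-1·δp/p)²) = √(0.00257 + 0.00432 + 0.00134) = 0.0907
Q = 7.87e+06, so δQ = 0.0907 × 7.87e+06 = 7.14e+05.

7.14e+05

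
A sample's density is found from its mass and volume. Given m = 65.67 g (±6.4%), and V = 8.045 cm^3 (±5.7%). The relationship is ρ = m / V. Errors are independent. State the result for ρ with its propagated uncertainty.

For a monomial ρ ∝ m, V^-1, fractional errors add in quadrature:
  (1·δm/m)² = (1×0.0640)² = 0.00410;  (-1·δV/V)² = (-1×0.0570)² = 0.00325
δρ/ρ = √(0.00734) = 0.0857
ρ = 8.163 g/cm^3, so δρ = 0.0857 × 8.163 = 0.700 g/cm^3.

8.163 ± 0.700 g/cm^3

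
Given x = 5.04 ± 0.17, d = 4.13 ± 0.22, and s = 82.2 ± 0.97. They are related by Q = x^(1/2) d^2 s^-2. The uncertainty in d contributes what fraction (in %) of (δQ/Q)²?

(δQ/Q)² = (½·δx/x)² + (2·δd/d)² + (-2·δs/s)²
  x term: (0.5×0.0337)² = 0.000284
  d term: (2×0.0533)² = 0.0114
  s term: (-2×0.0118)² = 0.000557
Total = 0.0122. Share from d = 0.0114/0.0122 = 0.931.

93.1%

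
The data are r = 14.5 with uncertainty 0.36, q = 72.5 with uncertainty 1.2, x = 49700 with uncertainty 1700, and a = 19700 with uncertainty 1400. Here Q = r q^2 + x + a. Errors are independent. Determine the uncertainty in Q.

3850

Let p = r·q^2 = 76200. δp/p = √((1·δr/r)² + (2·δq/q)²) = √(0.000616 + 0.00110) = 0.0414, so δp = 3150.
Q = p + x + a: δQ = √(δp² + δx² + δa²) = √(9.95e+06 + 2.89e+06 + 1.96e+06) = 3850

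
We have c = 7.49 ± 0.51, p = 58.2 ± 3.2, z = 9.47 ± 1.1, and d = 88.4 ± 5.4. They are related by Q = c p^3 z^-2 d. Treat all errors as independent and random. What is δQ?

4.36e+05

For a monomial Q ∝ c, p^3, z^-2, d, fractional errors add in quadrature:
  (1·δc/c)² = (1×0.0681)² = 0.00464;  (3·δp/p)² = (3×0.0550)² = 0.0272;  (-2·δz/z)² = (-2×0.116)² = 0.0540;  (1·δd/d)² = (1×0.0611)² = 0.00373
δQ/Q = √(0.0895) = 0.299
Q = 1.46e+06, so δQ = 0.299 × 1.46e+06 = 4.36e+05.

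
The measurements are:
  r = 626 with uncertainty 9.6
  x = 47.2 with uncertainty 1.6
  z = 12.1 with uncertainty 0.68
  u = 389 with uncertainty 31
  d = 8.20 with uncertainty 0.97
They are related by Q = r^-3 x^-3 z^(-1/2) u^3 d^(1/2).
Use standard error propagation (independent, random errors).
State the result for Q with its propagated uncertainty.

Each factor contributes (exponent × relative error)² to (δQ/Q)²:
  (-3·δr/r)² = (-3×0.0153)² = 0.00212;  (-3·δx/x)² = (-3×0.0339)² = 0.0103;  (−½·δz/z)² = (-0.5×0.0562)² = 0.000790;  (3·δu/u)² = (3×0.0797)² = 0.0572;  (½·δd/d)² = (0.5×0.118)² = 0.00350
δQ/Q = √(0.0739) = 0.272
Q = 1.88e-06, so δQ = 0.272 × 1.88e-06 = 5.11e-07.

(1.88 ± 0.511) × 10^-6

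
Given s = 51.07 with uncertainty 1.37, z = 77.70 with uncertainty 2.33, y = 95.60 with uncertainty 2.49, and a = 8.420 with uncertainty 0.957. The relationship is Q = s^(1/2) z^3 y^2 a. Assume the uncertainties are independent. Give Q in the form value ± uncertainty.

(2.580 ± 0.399) × 10^11

Q is a product of powers, so relative uncertainties combine in quadrature:
  (½·δs/s)² = (0.5×0.0268)² = 0.000180;  (3·δz/z)² = (3×0.0300)² = 0.00809;  (2·δy/y)² = (2×0.0260)² = 0.00271;  (1·δa/a)² = (1×0.114)² = 0.0129
δQ/Q = √(0.0239) = 0.155
Q = 2.58e+11, so δQ = 0.155 × 2.58e+11 = 3.99e+10.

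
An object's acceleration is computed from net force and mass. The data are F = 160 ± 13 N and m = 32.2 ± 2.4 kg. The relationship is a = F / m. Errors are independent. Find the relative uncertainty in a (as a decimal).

0.110

Relative error in a monomial: (δa/a)² = Σ (nᵢ · δxᵢ/xᵢ)².
  (1·δF/F)² = (1×0.0813)² = 0.00660;  (-1·δm/m)² = (-1×0.0745)² = 0.00556
δa/a = √(0.0122) = 0.110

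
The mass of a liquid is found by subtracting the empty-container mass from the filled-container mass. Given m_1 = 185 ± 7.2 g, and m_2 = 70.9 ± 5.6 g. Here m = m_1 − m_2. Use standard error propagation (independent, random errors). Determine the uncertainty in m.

Sums and differences: (δm)² = Σ (cᵢ δxᵢ)².
  (δm_1)² = 51.8;  (δm_2)² = 31.4
δm = √(83.2) = 9.12 g

9.12 g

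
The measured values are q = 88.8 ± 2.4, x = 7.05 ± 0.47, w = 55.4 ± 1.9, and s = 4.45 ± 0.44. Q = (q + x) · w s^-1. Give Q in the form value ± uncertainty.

Let u = q + x = 95.8. δu = √(δq² + δx²) = √(5.76 + 0.221) = 2.45, so δu/u = 0.0255.
Q is then a monomial in u, w, s:
δQ/Q = √((δu/u)² + (1·δw/w)² + (-1·δs/s)²) = √(0.000651 + 0.00118 + 0.00978) = 0.108
Q = 1190, so δQ = 0.108 × 1190 = 129.

1190 ± 129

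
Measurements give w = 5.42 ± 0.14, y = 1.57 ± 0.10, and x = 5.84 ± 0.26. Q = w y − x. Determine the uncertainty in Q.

0.640

Let p = w·y = 8.51. δp/p = √((1·δw/w)² + (1·δy/y)²) = √(0.000667 + 0.00406) = 0.0687, so δp = 0.585.
Q = p − x: δQ = √(δp² + δx²) = √(0.342 + 0.0676) = 0.640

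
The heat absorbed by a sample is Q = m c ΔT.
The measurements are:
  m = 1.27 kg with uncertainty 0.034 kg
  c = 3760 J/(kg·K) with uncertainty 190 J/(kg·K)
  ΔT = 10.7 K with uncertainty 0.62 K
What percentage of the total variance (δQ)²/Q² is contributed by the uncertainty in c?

(δQ/Q)² = (1·δm/m)² + (1·δc/c)² + (1·δΔT/ΔT)²
  m term: (1×0.0268)² = 0.000717
  c term: (1×0.0505)² = 0.00255
  ΔT term: (1×0.0579)² = 0.00336
Total = 0.00663. Share from c = 0.00255/0.00663 = 0.385.

38.5%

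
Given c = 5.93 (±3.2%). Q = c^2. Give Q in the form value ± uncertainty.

Q ∝ c^2, so δQ/Q = |2| · δc/c = 2 × 0.0320 = 0.0640.
Q = 35.2, so δQ = 0.0640 × 35.2 = 2.25.

35.2 ± 2.25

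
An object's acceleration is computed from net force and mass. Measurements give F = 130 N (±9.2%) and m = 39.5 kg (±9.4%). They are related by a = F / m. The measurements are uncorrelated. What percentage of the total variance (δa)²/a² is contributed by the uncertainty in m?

(δa/a)² = (1·δF/F)² + (-1·δm/m)²
  F term: (1×0.0920)² = 0.00846
  m term: (-1×0.0940)² = 0.00884
Total = 0.0173. Share from m = 0.00884/0.0173 = 0.511.

51.1%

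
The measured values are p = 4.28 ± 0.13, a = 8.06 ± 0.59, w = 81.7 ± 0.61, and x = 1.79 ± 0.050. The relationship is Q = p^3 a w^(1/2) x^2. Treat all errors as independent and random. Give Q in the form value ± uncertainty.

18300 ± 2370

Products/powers → add relative errors in quadrature, weighted by exponent:
  (3·δp/p)² = (3×0.0304)² = 0.00830;  (1·δa/a)² = (1×0.0732)² = 0.00536;  (½·δw/w)² = (0.5×0.00747)² = 1.39e-05;  (2·δx/x)² = (2×0.0279)² = 0.00312
δQ/Q = √(0.0168) = 0.130
Q = 18300, so δQ = 0.130 × 18300 = 2370.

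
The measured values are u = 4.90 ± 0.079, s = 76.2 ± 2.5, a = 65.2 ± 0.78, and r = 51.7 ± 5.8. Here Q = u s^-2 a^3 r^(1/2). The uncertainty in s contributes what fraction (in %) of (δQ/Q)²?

(δQ/Q)² = (1·δu/u)² + (-2·δs/s)² + (3·δa/a)² + (½·δr/r)²
  u term: (1×0.0161)² = 0.000260
  s term: (-2×0.0328)² = 0.00431
  a term: (3×0.0120)² = 0.00129
  r term: (0.5×0.112)² = 0.00315
Total = 0.00900. Share from s = 0.00431/0.00900 = 0.478.

47.8%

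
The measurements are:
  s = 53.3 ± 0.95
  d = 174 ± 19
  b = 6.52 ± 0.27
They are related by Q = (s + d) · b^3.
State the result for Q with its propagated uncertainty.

Let u = s + d = 227. δu = √(δs² + δd²) = √(0.902 + 361) = 19.0, so δu/u = 0.0837.
Q is then a monomial in u, b:
δQ/Q = √((δu/u)² + (3·δb/b)²) = √(0.00700 + 0.0154) = 0.150
Q = 63000, so δQ = 0.150 × 63000 = 9440.

63000 ± 9440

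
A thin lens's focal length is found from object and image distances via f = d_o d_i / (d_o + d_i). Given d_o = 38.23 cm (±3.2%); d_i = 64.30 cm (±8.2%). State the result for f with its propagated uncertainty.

∂f/∂d_o = (d_i/(d_o+d_i))² = 0.393;  ∂f/∂d_i = (d_o/(d_o+d_i))² = 0.139
δf = √((∂f/∂d_o · δd_o)² + (∂f/∂d_i · δd_i)²) = √(0.231 + 0.537) = 0.877 cm
f = 23.98 cm.

23.98 ± 0.877 cm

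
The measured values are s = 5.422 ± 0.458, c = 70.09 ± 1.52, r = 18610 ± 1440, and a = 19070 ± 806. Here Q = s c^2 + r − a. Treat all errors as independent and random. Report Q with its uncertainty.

26180 ± 3020

Let p = s·c^2 = 26640. δp/p = √((1·δs/s)² + (2·δc/c)²) = √(0.00714 + 0.00188) = 0.0950, so δp = 2530.
Q = p + r − a: δQ = √(δp² + δr² + δa²) = √(6.4e+06 + 2.07e+06 + 6.5e+05) = 3020
Q = 26180.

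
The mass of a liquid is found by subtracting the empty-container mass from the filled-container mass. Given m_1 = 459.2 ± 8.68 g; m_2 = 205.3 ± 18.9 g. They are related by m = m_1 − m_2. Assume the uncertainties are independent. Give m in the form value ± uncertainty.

253.9 ± 20.8 g

For a sum/difference, combine absolute errors in quadrature:
  (δm_1)² = 75.3;  (δm_2)² = 357
δm = √(433) = 20.8 g
m = 253.9 g.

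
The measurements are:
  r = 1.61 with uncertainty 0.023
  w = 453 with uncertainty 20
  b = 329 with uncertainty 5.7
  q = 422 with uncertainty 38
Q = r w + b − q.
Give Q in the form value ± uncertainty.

Let p = r·w = 729. δp/p = √((1·δr/r)² + (1·δw/w)²) = √(0.000204 + 0.00195) = 0.0464, so δp = 33.8.
Q = p + b − q: δQ = √(δp² + δb² + δq²) = √(1150 + 32.5 + 1440) = 51.2
Q = 636.

636 ± 51.2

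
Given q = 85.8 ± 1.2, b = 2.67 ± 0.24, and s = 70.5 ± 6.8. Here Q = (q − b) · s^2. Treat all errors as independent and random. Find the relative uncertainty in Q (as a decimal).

0.193

Let u = q − b = 83.1. δu = √(δq² + δb²) = √(1.44 + 0.0576) = 1.22, so δu/u = 0.0147.
Q is then a monomial in u, s:
δQ/Q = √((δu/u)² + (2·δs/s)²) = √(0.000217 + 0.0372) = 0.193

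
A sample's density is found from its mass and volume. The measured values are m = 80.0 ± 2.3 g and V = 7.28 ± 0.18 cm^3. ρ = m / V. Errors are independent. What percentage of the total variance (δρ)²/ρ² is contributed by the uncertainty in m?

57.5%

(δρ/ρ)² = (1·δm/m)² + (-1·δV/V)²
  m term: (1×0.0287)² = 0.000827
  V term: (-1×0.0247)² = 0.000611
Total = 0.00144. Share from m = 0.000827/0.00144 = 0.575.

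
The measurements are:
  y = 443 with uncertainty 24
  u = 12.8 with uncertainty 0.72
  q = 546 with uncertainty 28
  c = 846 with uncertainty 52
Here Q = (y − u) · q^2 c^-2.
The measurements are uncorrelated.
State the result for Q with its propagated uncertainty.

179 ± 30.4

Let w = y − u = 430. δw = √(δy² + δu²) = √(576 + 0.518) = 24.0, so δw/w = 0.0558.
Q is then a monomial in w, q, c:
δQ/Q = √((δw/w)² + (2·δq/q)² + (-2·δc/c)²) = √(0.00312 + 0.0105 + 0.0151) = 0.170
Q = 179, so δQ = 0.170 × 179 = 30.4.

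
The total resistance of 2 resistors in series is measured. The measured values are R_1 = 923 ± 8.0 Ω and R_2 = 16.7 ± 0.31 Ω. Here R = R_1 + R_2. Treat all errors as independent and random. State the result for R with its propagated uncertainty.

940 ± 8.01 Ω

Absolute uncertainties add in quadrature for a linear combination:
  (δR_1)² = 64.0;  (δR_2)² = 0.0961
δR = √(64.1) = 8.01 Ω
R = 940 Ω.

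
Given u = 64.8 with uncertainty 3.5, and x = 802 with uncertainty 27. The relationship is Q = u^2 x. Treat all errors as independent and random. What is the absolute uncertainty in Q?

3.81e+05

Products/powers → add relative errors in quadrature, weighted by exponent:
  (2·δu/u)² = (2×0.0540)² = 0.0117;  (1·δx/x)² = (1×0.0337)² = 0.00113
δQ/Q = √(0.0128) = 0.113
Q = 3.37e+06, so δQ = 0.113 × 3.37e+06 = 3.81e+05.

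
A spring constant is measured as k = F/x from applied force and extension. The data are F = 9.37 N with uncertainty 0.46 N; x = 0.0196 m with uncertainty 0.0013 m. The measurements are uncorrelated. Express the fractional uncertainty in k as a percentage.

8.25%

k is a product of powers, so relative uncertainties combine in quadrature:
  (1·δF/F)² = (1×0.0491)² = 0.00241;  (-1·δx/x)² = (-1×0.0663)² = 0.00440
δk/k = √(0.00681) = 0.0825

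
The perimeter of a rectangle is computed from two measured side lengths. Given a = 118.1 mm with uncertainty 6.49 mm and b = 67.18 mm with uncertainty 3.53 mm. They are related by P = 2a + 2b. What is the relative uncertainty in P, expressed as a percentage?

Sums and differences: (δP)² = Σ (cᵢ δxᵢ)².
  (2·δa)² = 168;  (2·δb)² = 49.8
δP = √(218) = 14.8 mm
P = 370.6 mm, so δP/P = 14.8/370.6 = 0.0399.

3.99%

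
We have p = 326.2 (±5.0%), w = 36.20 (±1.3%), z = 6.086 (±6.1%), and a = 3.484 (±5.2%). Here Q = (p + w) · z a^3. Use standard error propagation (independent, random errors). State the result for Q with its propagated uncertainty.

Let u = p + w = 362.4. δu = √(δp² + δw²) = √(266 + 0.221) = 16.3, so δu/u = 0.0450.
Q is then a monomial in u, z, a:
δQ/Q = √((δu/u)² + (1·δz/z)² + (3·δa/a)²) = √(0.00203 + 0.00372 + 0.0243) = 0.173
Q = 93270, so δQ = 0.173 × 93270 = 16200.

93270 ± 16200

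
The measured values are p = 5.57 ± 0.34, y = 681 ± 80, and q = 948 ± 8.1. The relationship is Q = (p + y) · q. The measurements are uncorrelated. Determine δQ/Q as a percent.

Let u = p + y = 687. δu = √(δp² + δy²) = √(0.116 + 6400) = 80.0, so δu/u = 0.117.
Q is then a monomial in u, q:
δQ/Q = √((δu/u)² + (1·δq/q)²) = √(0.0136 + 7.3e-05) = 0.117

11.7%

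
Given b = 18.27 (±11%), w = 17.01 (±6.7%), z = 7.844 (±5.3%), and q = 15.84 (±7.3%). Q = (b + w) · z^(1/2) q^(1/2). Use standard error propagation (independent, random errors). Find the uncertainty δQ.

31.3

Let u = b + w = 35.28. δu = √(δb² + δw²) = √(4.04 + 1.30) = 2.31, so δu/u = 0.0655.
Q is then a monomial in u, z, q:
δQ/Q = √((δu/u)² + (½·δz/z)² + (½·δq/q)²) = √(0.00429 + 0.000702 + 0.00133) = 0.0795
Q = 393.3, so δQ = 0.0795 × 393.3 = 31.3.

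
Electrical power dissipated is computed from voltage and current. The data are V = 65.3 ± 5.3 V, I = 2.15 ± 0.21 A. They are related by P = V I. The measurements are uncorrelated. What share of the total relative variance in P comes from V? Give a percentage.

40.8%

(δP/P)² = (1·δV/V)² + (1·δI/I)²
  V term: (1×0.0812)² = 0.00659
  I term: (1×0.0977)² = 0.00954
Total = 0.0161. Share from V = 0.00659/0.0161 = 0.408.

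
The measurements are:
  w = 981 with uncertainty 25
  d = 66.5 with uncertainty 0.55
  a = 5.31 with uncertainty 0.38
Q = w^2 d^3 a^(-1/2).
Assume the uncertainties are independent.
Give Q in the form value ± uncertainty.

Relative error in a monomial: (δQ/Q)² = Σ (nᵢ · δxᵢ/xᵢ)².
  (2·δw/w)² = (2×0.0255)² = 0.00260;  (3·δd/d)² = (3×0.00827)² = 0.000616;  (−½·δa/a)² = (-0.5×0.0716)² = 0.00128
δQ/Q = √(0.00449) = 0.0670
Q = 1.23e+11, so δQ = 0.0670 × 1.23e+11 = 8.23e+09.

(1.23 ± 0.0823) × 10^11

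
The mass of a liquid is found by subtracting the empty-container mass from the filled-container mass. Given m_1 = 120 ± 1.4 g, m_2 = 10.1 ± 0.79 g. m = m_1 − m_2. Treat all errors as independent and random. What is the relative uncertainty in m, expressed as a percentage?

m is a linear combination, so absolute uncertainties add in quadrature:
  (δm_1)² = 1.96;  (δm_2)² = 0.624
δm = √(2.58) = 1.61 g
m = 110 g, so δm/m = 1.61/110 = 0.0146.

1.46%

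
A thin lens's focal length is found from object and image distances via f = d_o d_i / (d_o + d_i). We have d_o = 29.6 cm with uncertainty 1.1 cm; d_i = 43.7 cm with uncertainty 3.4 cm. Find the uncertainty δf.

0.678 cm

∂f/∂d_o = (d_i/(d_o+d_i))² = 0.355;  ∂f/∂d_i = (d_o/(d_o+d_i))² = 0.163
δf = √((∂f/∂d_o · δd_o)² + (∂f/∂d_i · δd_i)²) = √(0.153 + 0.307) = 0.678 cm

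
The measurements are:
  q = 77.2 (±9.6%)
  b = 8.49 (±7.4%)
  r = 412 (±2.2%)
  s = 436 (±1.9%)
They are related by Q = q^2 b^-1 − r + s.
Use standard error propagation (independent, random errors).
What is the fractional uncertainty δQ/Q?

Let p = q^2·b^-1 = 702. δp/p = √((2·δq/q)² + (-1·δb/b)²) = √(0.0369 + 0.00548) = 0.206, so δp = 144.
Q = p − r + s: δQ = √(δp² + δr² + δs²) = √(20900 + 82.2 + 68.6) = 145
Q = 726, so δQ/Q = 145/726 = 0.200.

0.200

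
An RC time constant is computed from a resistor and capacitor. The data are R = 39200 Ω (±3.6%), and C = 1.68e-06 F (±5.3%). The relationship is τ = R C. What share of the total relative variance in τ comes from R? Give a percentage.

(δτ/τ)² = (1·δR/R)² + (1·δC/C)²
  R term: (1×0.0360)² = 0.00130
  C term: (1×0.0530)² = 0.00281
Total = 0.00411. Share from R = 0.00130/0.00411 = 0.316.

31.6%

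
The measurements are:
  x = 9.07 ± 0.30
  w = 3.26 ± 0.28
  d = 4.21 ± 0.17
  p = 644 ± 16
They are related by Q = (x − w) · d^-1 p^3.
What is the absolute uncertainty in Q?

4.07e+07

Let u = x − w = 5.81. δu = √(δx² + δw²) = √(0.0900 + 0.0784) = 0.410, so δu/u = 0.0706.
Q is then a monomial in u, d, p:
δQ/Q = √((δu/u)² + (-1·δd/d)² + (3·δp/p)²) = √(0.00499 + 0.00163 + 0.00556) = 0.110
Q = 3.69e+08, so δQ = 0.110 × 3.69e+08 = 4.07e+07.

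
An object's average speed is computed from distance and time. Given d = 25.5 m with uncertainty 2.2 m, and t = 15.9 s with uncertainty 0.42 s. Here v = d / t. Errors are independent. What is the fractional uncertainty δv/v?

Relative error in a monomial: (δv/v)² = Σ (nᵢ · δxᵢ/xᵢ)².
  (1·δd/d)² = (1×0.0863)² = 0.00744;  (-1·δt/t)² = (-1×0.0264)² = 0.000698
δv/v = √(0.00814) = 0.0902

0.0902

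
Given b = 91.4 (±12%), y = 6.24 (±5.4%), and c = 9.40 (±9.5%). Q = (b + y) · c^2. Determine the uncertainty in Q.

1900

Let u = b + y = 97.6. δu = √(δb² + δy²) = √(120 + 0.114) = 11.0, so δu/u = 0.112.
Q is then a monomial in u, c:
δQ/Q = √((δu/u)² + (2·δc/c)²) = √(0.0126 + 0.0361) = 0.221
Q = 8630, so δQ = 0.221 × 8630 = 1900.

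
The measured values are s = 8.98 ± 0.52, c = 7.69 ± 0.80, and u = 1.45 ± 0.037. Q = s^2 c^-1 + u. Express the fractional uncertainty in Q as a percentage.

13.7%

Let p = s^2·c^-1 = 10.5. δp/p = √((2·δs/s)² + (-1·δc/c)²) = √(0.0134 + 0.0108) = 0.156, so δp = 1.63.
Q = p + u: δQ = √(δp² + δu²) = √(2.67 + 0.00137) = 1.63
Q = 11.9, so δQ/Q = 1.63/11.9 = 0.137.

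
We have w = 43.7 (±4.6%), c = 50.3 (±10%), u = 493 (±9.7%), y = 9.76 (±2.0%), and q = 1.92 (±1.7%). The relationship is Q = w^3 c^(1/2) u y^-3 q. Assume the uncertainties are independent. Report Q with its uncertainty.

For a monomial Q ∝ w^3, c^(1/2), u, y^-3, q, fractional errors add in quadrature:
  (3·δw/w)² = (3×0.0460)² = 0.0190;  (½·δc/c)² = (0.5×0.100)² = 0.00250;  (1·δu/u)² = (1×0.0970)² = 0.00941;  (-3·δy/y)² = (-3×0.0200)² = 0.00360;  (1·δq/q)² = (1×0.0170)² = 0.000289
δQ/Q = √(0.0348) = 0.187
Q = 6.03e+05, so δQ = 0.187 × 6.03e+05 = 1.12e+05.

(6.03 ± 1.12) × 10^5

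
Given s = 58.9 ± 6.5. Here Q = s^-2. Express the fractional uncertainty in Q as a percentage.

Q is a product of powers, so relative uncertainties combine in quadrature:
  (-2·δs/s)² = (-2×0.110)² = 0.0487
δQ/Q = √(0.0487) = 0.221

22.1%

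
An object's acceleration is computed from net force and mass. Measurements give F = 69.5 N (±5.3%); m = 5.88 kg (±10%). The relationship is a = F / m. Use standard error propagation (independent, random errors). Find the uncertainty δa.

1.34 m/s^2

Since a is a product/quotient, work with relative uncertainties:
  (1·δF/F)² = (1×0.0530)² = 0.00281;  (-1·δm/m)² = (-1×0.100)² = 0.0100
δa/a = √(0.0128) = 0.113
a = 11.8 m/s^2, so δa = 0.113 × 11.8 = 1.34 m/s^2.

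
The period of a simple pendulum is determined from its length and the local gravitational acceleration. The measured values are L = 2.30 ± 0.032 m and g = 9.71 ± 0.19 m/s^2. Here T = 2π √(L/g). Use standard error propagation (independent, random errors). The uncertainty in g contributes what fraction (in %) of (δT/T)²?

(δT/T)² = (½·δL/L)² + (−½·δg/g)²
  L term: (0.5×0.0139)² = 4.84e-05
  g term: (-0.5×0.0196)² = 9.57e-05
Total = 0.000144. Share from g = 9.57e-05/0.000144 = 0.664.

66.4%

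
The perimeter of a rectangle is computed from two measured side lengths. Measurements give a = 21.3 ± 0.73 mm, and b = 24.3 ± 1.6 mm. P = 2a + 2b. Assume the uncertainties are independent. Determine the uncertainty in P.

P is a linear combination, so absolute uncertainties add in quadrature:
  (2·δa)² = 2.13;  (2·δb)² = 10.2
δP = √(12.4) = 3.52 mm

3.52 mm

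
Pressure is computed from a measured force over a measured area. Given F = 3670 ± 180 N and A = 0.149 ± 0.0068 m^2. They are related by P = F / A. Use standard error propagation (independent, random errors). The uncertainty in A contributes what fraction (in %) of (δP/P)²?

46.4%

(δP/P)² = (1·δF/F)² + (-1·δA/A)²
  F term: (1×0.0490)² = 0.00241
  A term: (-1×0.0456)² = 0.00208
Total = 0.00449. Share from A = 0.00208/0.00449 = 0.464.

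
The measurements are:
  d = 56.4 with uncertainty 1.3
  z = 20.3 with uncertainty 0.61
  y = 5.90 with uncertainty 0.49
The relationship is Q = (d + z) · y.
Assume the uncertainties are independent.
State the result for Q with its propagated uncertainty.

Let u = d + z = 76.7. δu = √(δd² + δz²) = √(1.69 + 0.372) = 1.44, so δu/u = 0.0187.
Q is then a monomial in u, y:
δQ/Q = √((δu/u)² + (1·δy/y)²) = √(0.000351 + 0.00690) = 0.0851
Q = 453, so δQ = 0.0851 × 453 = 38.5.

453 ± 38.5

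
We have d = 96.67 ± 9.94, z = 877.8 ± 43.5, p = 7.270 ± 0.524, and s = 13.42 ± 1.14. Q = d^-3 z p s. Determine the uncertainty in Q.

Since Q is a product/quotient, work with relative uncertainties:
  (-3·δd/d)² = (-3×0.103)² = 0.0952;  (1·δz/z)² = (1×0.0496)² = 0.00246;  (1·δp/p)² = (1×0.0721)² = 0.00520;  (1·δs/s)² = (1×0.0849)² = 0.00722
δQ/Q = √(0.110) = 0.332
Q = 0.09480, so δQ = 0.332 × 0.09480 = 0.0314.

0.0314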